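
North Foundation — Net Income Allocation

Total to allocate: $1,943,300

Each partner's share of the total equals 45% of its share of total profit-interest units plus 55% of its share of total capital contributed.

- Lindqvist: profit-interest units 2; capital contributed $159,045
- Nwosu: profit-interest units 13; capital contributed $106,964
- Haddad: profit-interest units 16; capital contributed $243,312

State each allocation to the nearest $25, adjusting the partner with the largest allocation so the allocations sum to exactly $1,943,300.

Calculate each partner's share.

Profit-interest units total 31; capital contributed total 509,321.
Blended shares (45% profit-interest units + 55% capital contributed): Lindqvist 0.2008; Nwosu 0.3042; Haddad 0.4950.
Raw shares: Lindqvist 390,175.84; Nwosu 591,184.50; Haddad 961,939.66.
After rounding ($25): Lindqvist $390,175; Nwosu $591,175; Haddad $961,950. Sum = $1,943,300.
No rounding difference to absorb.

Lindqvist: $390,175 | Nwosu: $591,175 | Haddad: $961,950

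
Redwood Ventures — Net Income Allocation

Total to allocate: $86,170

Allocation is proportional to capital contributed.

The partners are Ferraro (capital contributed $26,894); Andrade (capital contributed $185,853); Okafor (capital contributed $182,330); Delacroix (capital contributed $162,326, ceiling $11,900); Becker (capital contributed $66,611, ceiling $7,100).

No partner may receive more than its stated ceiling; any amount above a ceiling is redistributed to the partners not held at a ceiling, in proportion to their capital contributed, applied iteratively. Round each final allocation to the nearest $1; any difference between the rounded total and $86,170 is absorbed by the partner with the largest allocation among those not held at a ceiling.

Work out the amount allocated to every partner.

Ferraro: $4,572 · Andrade: $31,599 · Okafor: $30,999 · Delacroix: $11,900 · Becker: $7,100

Sum of capital contributed: 624,014.
Unconstrained shares: Ferraro 3,713.79; Andrade 25,664.41; Okafor 25,177.92; Delacroix 22,415.57; Becker 9,198.30.
Capped: Delacroix ($11,900), Becker ($7,100); residual $67,170 reallocated over remaining capital contributed 395,077.
Shares after redistribution: Ferraro 4,572.45 → $4,572; Andrade 31,598.26 → $31,598; Okafor 30,999.29 → $30,999.
Rounding difference +$1 applied to Andrade → $31,599.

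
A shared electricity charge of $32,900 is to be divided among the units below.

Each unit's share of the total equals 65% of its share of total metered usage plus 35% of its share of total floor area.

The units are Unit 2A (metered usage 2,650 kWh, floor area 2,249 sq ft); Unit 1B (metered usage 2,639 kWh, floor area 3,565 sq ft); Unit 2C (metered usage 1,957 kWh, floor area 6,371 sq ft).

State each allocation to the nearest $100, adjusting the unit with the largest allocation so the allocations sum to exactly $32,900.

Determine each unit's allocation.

Totals — metered usage 7,246, floor area 12,185.
Blended shares (65% metered usage + 35% floor area): Unit 2A 0.3023; Unit 1B 0.3391; Unit 2C 0.3586.
Raw shares: Unit 2A 9,946.24; Unit 1B 11,157.41; Unit 2C 11,796.35.
After rounding ($100): Unit 2A $9,900; Unit 1B $11,200; Unit 2C $11,800. Sum = $32,900.
Rounded total matches; no reconciliation needed.

Unit 2A: $9,900 | Unit 1B: $11,200 | Unit 2C: $11,800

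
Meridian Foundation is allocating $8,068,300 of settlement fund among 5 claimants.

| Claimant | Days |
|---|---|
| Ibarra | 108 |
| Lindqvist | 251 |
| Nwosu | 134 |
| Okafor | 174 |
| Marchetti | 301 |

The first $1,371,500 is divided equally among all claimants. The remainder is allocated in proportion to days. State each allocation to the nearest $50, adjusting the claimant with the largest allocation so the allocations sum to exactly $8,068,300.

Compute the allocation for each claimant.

First tranche $1,371,500 split equally: $274,300 each.
Remainder $6,696,800 by days (total 968): Ibarra 747,163.64 → $747,150; Lindqvist 1,736,463.64 → $1,736,450; Nwosu 927,036.36 → $927,050; Okafor 1,203,763.64 → $1,203,750; Marchetti 2,082,372.73 → $2,082,350.
Rounding difference +$50 on remainder applied to Marchetti.
Totals: Ibarra $274,300 + $747,150 = $1,021,450; Lindqvist $274,300 + $1,736,450 = $2,010,750; Nwosu $274,300 + $927,050 = $1,201,350; Okafor $274,300 + $1,203,750 = $1,478,050; Marchetti $274,300 + $2,082,400 = $2,356,700.

Ibarra: $1,021,450; Lindqvist: $2,010,750; Nwosu: $1,201,350; Okafor: $1,478,050; Marchetti: $2,356,700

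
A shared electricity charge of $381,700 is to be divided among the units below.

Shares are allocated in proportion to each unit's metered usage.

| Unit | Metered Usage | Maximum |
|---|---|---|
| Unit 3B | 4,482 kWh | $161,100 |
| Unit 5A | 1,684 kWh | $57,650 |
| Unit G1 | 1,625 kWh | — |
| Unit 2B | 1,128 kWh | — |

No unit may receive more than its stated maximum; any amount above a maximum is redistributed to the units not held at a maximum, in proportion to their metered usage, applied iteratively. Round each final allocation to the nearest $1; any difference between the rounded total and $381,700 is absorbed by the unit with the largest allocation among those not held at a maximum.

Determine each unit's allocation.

Unit 3B: $161,100 | Unit 5A: $57,650 | Unit G1: $96,184 | Unit 2B: $66,766

Metered usage total: 8,919.
Pro-rata shares before constraints: Unit 3B 191,812.92; Unit 5A 72,068.93; Unit G1 69,543.95; Unit 2B 48,274.20.
Cap binds for Unit 3B ($161,100), Unit 5A ($57,650); residual $162,950 reallocated over remaining metered usage 2,753.
Shares after redistribution: Unit G1 96,183.71 → $96,184; Unit 2B 66,766.29 → $66,766.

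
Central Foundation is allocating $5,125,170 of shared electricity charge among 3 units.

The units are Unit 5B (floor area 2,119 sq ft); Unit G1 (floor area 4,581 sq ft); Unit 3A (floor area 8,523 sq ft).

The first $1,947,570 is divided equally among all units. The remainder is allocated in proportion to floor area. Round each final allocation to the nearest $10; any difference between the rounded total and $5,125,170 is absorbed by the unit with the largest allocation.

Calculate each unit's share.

Unit 5B: $1,091,500 | Unit G1: $1,605,410 | Unit 3A: $2,428,260

First tranche $1,947,570 split equally: $649,190 each.
Remainder $3,177,600 by floor area (total 15,223): Unit 5B 442,313.24 → $442,310; Unit G1 956,223.19 → $956,220; Unit 3A 1,779,063.57 → $1,779,060.
Rounding difference +$10 on remainder applied to Unit 3A.
Totals: Unit 5B $649,190 + $442,310 = $1,091,500; Unit G1 $649,190 + $956,220 = $1,605,410; Unit 3A $649,190 + $1,779,070 = $2,428,260.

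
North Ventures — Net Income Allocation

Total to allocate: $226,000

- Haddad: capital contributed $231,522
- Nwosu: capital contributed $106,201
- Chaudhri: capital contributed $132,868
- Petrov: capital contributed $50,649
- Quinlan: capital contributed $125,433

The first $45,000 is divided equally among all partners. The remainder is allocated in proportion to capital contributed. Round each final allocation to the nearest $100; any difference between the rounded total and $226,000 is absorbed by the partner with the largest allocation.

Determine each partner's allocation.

Haddad: $73,800; Nwosu: $38,700; Chaudhri: $46,200; Petrov: $23,200; Quinlan: $44,100

First tranche $45,000 split equally: $9,000 each.
Remainder $181,000 by capital contributed (total 646,673): Haddad 64,801.66 → $64,800; Nwosu 29,725.04 → $29,700; Chaudhri 37,188.98 → $37,200; Petrov 14,176.36 → $14,200; Quinlan 35,107.96 → $35,100.
Totals: Haddad $9,000 + $64,800 = $73,800; Nwosu $9,000 + $29,700 = $38,700; Chaudhri $9,000 + $37,200 = $46,200; Petrov $9,000 + $14,200 = $23,200; Quinlan $9,000 + $35,100 = $44,100.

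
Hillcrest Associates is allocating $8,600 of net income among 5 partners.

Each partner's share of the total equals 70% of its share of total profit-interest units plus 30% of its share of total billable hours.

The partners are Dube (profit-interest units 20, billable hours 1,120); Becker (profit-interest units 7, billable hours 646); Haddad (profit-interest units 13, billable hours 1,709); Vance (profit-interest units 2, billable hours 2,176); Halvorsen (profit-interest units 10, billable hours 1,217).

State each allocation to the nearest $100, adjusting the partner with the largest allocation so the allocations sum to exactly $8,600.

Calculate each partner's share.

Totals — profit-interest units 52, billable hours 6,868.
Blended shares (70% profit-interest units + 30% billable hours): Dube 0.3182; Becker 0.1224; Haddad 0.2497; Vance 0.1220; Halvorsen 0.1878.
Proportional shares: Dube 2,736.12; Becker 1,053.06; Haddad 2,146.99; Vance 1,048.96; Halvorsen 1,614.86.
Rounded to nearest $100: Dube $2,700; Becker $1,100; Haddad $2,100; Vance $1,000; Halvorsen $1,600. Sum = $8,500.
Difference $8,600 − $8,500 = +$100 applied to largest allocation (Dube): Dube becomes $2,800.

Dube: $2,800; Becker: $1,100; Haddad: $2,100; Vance: $1,000; Halvorsen: $1,600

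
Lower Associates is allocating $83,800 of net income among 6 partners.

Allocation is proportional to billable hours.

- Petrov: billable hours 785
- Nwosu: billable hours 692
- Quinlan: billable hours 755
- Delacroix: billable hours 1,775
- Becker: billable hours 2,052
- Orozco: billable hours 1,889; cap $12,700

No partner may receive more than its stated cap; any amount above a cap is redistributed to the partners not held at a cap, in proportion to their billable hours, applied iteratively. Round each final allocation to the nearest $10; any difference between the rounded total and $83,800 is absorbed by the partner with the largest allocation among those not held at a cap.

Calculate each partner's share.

Petrov: $9,210 · Nwosu: $8,120 · Quinlan: $8,860 · Delacroix: $20,830 · Becker: $24,080 · Orozco: $12,700

Combined billable hours = 7,948.
Pro-rata shares before constraints: Petrov 8,276.67; Nwosu 7,296.12; Quinlan 7,960.37; Delacroix 18,714.77; Becker 21,635.33; Orozco 19,916.73.
Capped: Orozco ($12,700); balance $71,100 reallocated over remaining billable hours 6,059.
Redistributed shares: Petrov 9,211.67 → $9,210; Nwosu 8,120.35 → $8,120; Quinlan 8,859.63 → $8,860; Delacroix 20,828.93 → $20,830; Becker 24,079.42 → $24,080.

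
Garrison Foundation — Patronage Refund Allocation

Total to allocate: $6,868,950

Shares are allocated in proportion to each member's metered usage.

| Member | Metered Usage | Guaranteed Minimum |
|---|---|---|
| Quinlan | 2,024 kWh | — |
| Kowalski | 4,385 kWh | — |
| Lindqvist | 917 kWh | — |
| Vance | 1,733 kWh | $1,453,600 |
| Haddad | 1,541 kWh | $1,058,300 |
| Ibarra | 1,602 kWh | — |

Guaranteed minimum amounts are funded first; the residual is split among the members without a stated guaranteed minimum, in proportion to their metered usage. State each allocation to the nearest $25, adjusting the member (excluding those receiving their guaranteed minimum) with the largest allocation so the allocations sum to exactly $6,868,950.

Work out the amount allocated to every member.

Minimums first: Vance $1,453,600; Haddad $1,058,300. Balance $4,357,050.
Balance split over remaining metered usage 8,928: Quinlan 987,754.17 → $987,750; Kowalski 2,139,971.35 → $2,139,975; Lindqvist 447,515.10 → $447,525; Ibarra 781,809.38 → $781,800.

Quinlan: $987,750 | Kowalski: $2,139,975 | Lindqvist: $447,525 | Vance: $1,453,600 | Haddad: $1,058,300 | Ibarra: $781,800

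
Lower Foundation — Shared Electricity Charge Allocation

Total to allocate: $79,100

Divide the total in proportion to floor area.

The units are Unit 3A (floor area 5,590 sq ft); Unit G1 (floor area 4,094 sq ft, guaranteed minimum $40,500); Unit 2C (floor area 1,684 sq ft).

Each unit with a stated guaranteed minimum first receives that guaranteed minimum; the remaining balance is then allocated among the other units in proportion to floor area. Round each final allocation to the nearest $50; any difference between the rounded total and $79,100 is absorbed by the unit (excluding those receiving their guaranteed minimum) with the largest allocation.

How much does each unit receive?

Unit 3A: $29,650 · Unit G1: $40,500 · Unit 2C: $8,950

Fund the minimums — Unit G1 $40,500. Remaining pool $38,600.
Remaining pool split over remaining floor area 7,274: Unit 3A 29,663.73 → $29,650; Unit 2C 8,936.27 → $8,950.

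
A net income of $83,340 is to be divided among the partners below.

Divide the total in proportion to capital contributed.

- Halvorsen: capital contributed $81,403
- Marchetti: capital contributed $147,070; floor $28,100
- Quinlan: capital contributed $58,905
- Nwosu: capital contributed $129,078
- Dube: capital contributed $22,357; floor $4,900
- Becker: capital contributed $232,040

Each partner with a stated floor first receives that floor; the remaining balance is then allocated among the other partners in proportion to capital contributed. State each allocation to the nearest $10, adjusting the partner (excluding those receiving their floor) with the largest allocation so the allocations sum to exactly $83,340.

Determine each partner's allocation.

Fund the minimums — Marchetti $28,100; Dube $4,900. Residual $50,340.
Residual split over remaining capital contributed 501,426: Halvorsen 8,172.35 → $8,170; Quinlan 5,913.69 → $5,910; Nwosu 12,958.62 → $12,960; Becker 23,295.35 → $23,300.

Halvorsen: $8,170; Marchetti: $28,100; Quinlan: $5,910; Nwosu: $12,960; Dube: $4,900; Becker: $23,300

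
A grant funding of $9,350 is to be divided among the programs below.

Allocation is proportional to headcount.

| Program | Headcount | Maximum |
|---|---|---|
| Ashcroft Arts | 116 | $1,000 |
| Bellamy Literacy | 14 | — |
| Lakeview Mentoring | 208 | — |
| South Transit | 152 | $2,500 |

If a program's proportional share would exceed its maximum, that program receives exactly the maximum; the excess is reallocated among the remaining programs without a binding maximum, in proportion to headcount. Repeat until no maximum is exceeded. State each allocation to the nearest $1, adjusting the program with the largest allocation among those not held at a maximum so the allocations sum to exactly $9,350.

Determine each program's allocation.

Sum of headcount: 490.
Proportional shares (ignoring caps): Ashcroft Arts 2,213.47; Bellamy Literacy 267.14; Lakeview Mentoring 3,968.98; South Transit 2,900.41.
Cap binds for Ashcroft Arts ($1,000), South Transit ($2,500); remaining pool $5,850 reallocated over remaining headcount 222.
Shares after redistribution: Bellamy Literacy 368.92 → $369; Lakeview Mentoring 5,481.08 → $5,481.

Ashcroft Arts: $1,000 · Bellamy Literacy: $369 · Lakeview Mentoring: $5,481 · South Transit: $2,500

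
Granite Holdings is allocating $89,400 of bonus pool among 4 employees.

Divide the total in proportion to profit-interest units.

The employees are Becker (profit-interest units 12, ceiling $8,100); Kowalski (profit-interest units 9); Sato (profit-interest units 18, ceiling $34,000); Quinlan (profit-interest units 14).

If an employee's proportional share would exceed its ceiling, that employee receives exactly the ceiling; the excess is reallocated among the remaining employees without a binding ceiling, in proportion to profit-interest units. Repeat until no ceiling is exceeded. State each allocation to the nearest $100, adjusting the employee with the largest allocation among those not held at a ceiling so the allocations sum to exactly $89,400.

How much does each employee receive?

Becker: $8,100 | Kowalski: $18,500 | Sato: $34,000 | Quinlan: $28,800

Profit-interest units total: 53.
Proportional shares (ignoring caps): Becker 20,241.51; Kowalski 15,181.13; Sato 30,362.26; Quinlan 23,615.09.
Held at cap: Becker ($8,100); balance $81,300 reallocated over remaining profit-interest units 41.
Held at cap: Sato ($34,000); balance $47,300 reallocated over remaining profit-interest units 23.
Redistributed shares: Kowalski 18,508.70 → $18,500; Quinlan 28,791.30 → $28,800.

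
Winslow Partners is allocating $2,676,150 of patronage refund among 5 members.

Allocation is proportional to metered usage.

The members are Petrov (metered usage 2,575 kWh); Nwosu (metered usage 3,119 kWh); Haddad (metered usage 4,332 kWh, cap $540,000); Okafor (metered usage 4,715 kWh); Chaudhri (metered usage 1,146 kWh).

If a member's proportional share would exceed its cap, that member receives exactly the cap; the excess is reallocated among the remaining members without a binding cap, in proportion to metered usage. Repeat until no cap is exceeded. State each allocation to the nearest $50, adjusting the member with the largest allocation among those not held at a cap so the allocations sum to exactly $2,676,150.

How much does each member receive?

Petrov: $476,050; Nwosu: $576,600; Haddad: $540,000; Okafor: $871,650; Chaudhri: $211,850

Total metered usage = 15,887.
Unconstrained shares: Petrov 433,756.29; Nwosu 525,392.58; Haddad 729,721.27; Okafor 794,237.25; Chaudhri 193,042.61.
Held at cap: Haddad ($540,000); residual $2,136,150 reallocated over remaining metered usage 11,555.
Redistributed shares: Petrov 476,035.16 → $476,050; Nwosu 576,603.36 → $576,600; Okafor 871,652.73 → $871,650; Chaudhri 211,858.75 → $211,850.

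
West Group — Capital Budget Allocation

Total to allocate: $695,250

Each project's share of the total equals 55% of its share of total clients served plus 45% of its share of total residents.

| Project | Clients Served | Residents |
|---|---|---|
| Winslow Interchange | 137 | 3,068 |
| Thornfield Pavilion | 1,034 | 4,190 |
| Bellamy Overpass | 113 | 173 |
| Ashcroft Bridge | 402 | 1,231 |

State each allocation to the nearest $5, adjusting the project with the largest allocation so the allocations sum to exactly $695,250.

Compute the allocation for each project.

Winslow Interchange: $141,885 · Thornfield Pavilion: $385,855 · Bellamy Overpass: $31,875 · Ashcroft Bridge: $135,635

Clients served total 1,686; residents total 8,662.
Blended shares (55% clients served + 45% residents): Winslow Interchange 0.2041; Thornfield Pavilion 0.5550; Bellamy Overpass 0.0458; Ashcroft Bridge 0.1951.
Unrounded shares: Winslow Interchange 141,884.81; Thornfield Pavilion 385,851.33; Bellamy Overpass 31,877.16; Ashcroft Bridge 135,636.69.
After rounding ($5): Winslow Interchange $141,885; Thornfield Pavilion $385,850; Bellamy Overpass $31,875; Ashcroft Bridge $135,635. Sum = $695,245.
Difference $695,250 − $695,245 = +$5 applied to largest allocation (Thornfield Pavilion): Thornfield Pavilion becomes $385,855.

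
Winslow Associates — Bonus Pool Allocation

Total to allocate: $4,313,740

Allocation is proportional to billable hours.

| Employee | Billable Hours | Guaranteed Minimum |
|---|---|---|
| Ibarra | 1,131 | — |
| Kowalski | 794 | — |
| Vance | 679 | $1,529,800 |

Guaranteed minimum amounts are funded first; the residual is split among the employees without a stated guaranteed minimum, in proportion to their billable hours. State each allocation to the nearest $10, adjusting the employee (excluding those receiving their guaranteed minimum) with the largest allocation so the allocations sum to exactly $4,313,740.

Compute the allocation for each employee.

Ibarra: $1,635,660 | Kowalski: $1,148,280 | Vance: $1,529,800

Minimums first: Vance $1,529,800. Residual $2,783,940.
Residual split over remaining billable hours 1,925: Ibarra 1,635,655.14 → $1,635,660; Kowalski 1,148,284.86 → $1,148,280.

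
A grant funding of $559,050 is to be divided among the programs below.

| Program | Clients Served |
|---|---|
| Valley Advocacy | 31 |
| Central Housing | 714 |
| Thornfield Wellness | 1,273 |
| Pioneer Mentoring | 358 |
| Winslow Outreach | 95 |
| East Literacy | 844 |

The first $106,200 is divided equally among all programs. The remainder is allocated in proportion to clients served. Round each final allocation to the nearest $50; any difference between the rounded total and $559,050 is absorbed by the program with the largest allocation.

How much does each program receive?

Valley Advocacy: $21,950 | Central Housing: $115,250 | Thornfield Wellness: $191,550 | Pioneer Mentoring: $66,600 | Winslow Outreach: $30,700 | East Literacy: $133,000

Equal tier: $106,200 ÷ 6 = $17,700 apiece.
Remainder $452,850 by clients served (total 3,315): Valley Advocacy 4,234.80 → $4,250; Central Housing 97,536.92 → $97,550; Thornfield Wellness 173,899.86 → $173,900; Pioneer Mentoring 48,905.07 → $48,900; Winslow Outreach 12,977.60 → $13,000; East Literacy 115,295.75 → $115,300.
Rounding difference −$50 on remainder applied to Thornfield Wellness.
Totals: Valley Advocacy $17,700 + $4,250 = $21,950; Central Housing $17,700 + $97,550 = $115,250; Thornfield Wellness $17,700 + $173,850 = $191,550; Pioneer Mentoring $17,700 + $48,900 = $66,600; Winslow Outreach $17,700 + $13,000 = $30,700; East Literacy $17,700 + $115,300 = $133,000.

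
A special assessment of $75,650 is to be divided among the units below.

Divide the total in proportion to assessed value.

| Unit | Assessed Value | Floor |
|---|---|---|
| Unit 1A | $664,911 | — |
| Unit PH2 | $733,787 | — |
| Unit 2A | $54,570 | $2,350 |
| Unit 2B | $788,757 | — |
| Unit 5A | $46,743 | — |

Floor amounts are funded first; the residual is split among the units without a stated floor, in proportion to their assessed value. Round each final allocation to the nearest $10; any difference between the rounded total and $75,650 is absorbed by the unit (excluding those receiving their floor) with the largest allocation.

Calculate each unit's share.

Unit 1A: $21,810 | Unit PH2: $24,070 | Unit 2A: $2,350 | Unit 2B: $25,890 | Unit 5A: $1,530

Guaranteed amounts: Unit 2A $2,350. Residual $73,300.
Residual split over remaining assessed value 2,234,198: Unit 1A 21,814.53 → $21,810; Unit PH2 24,074.23 → $24,070; Unit 2B 25,877.69 → $25,880; Unit 5A 1,533.55 → $1,530.
Rounding difference +$10 applied to Unit 2B → $25,890.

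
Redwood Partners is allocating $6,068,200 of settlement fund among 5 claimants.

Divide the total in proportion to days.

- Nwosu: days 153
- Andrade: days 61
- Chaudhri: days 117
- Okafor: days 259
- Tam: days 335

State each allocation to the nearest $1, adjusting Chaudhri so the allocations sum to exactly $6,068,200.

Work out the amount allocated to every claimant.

Nwosu: $1,003,713 | Andrade: $400,173 | Chaudhri: $767,546 | Okafor: $1,699,096 | Tam: $2,197,672

Combined days = 925.
Proportional shares: Nwosu 153/925 × $6,068,200 = 1,003,713.08; Andrade 61/925 × $6,068,200 = 400,173.19; Chaudhri 117/925 × $6,068,200 = 767,545.30; Okafor 259/925 × $6,068,200 = 1,699,096.00; Tam 335/925 × $6,068,200 = 2,197,672.43.
At nearest $1: Nwosu $1,003,713; Andrade $400,173; Chaudhri $767,545; Okafor $1,699,096; Tam $2,197,672. Sum = $6,068,199.
Difference $6,068,200 − $6,068,199 = +$1 applied to Chaudhri: Chaudhri becomes $767,546.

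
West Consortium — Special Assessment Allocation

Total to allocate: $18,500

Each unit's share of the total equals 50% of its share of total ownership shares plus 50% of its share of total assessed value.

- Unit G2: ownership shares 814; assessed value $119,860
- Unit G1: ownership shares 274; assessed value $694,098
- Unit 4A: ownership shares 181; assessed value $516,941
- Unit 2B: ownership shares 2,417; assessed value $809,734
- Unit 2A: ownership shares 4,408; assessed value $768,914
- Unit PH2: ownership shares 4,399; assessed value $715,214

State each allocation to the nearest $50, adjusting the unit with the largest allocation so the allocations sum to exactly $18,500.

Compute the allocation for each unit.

Unit G2: $900 · Unit G1: $1,950 · Unit 4A: $1,450 · Unit 2B: $3,850 · Unit 2A: $5,250 · Unit PH2: $5,100

Totals — ownership shares 12,493, assessed value 3,624,761.
Blended shares (50% ownership shares + 50% assessed value): Unit G2 0.0491; Unit G1 0.1067; Unit 4A 0.0786; Unit 2B 0.2084; Unit 2A 0.2825; Unit PH2 0.2747.
Pro-rata amounts: Unit G2 908.57; Unit G1 1,974.14; Unit 4A 1,453.19; Unit 2B 3,855.94; Unit 2A 5,225.93; Unit PH2 5,082.23.
Rounded to nearest $50: Unit G2 $900; Unit G1 $1,950; Unit 4A $1,450; Unit 2B $3,850; Unit 2A $5,250; Unit PH2 $5,100. Sum = $18,500.
Sum already equals the total — no adjustment.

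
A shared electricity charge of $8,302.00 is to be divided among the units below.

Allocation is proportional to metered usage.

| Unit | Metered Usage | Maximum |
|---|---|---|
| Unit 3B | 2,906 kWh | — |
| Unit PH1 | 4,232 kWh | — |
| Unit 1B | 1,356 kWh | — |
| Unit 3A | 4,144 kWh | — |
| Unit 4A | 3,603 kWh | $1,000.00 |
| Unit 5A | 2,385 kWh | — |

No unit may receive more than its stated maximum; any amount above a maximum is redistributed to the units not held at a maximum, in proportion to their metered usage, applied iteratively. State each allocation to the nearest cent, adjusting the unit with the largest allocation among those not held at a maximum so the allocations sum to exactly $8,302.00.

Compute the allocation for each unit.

Total metered usage = 18,626.
Pro-rata shares before constraints: Unit 3B 1,295.2653; Unit PH1 1,886.2914; Unit 1B 604.3977; Unit 3A 1,847.0680; Unit 4A 1,605.9329; Unit 5A 1,063.0447.
Held at cap: Unit 4A ($1,000.00); remaining pool $7,302.00 reallocated over remaining metered usage 15,023.
Shares after redistribution: Unit 3B 1,412.475005 → $1,412.48; Unit PH1 2,056.9836 → $2,056.98; Unit 1B 659.0902 → $659.09; Unit 3A 2,014.2107 → $2,014.21; Unit 5A 1,159.2405 → $1,159.24.

Unit 3B: $1,412.48 · Unit PH1: $2,056.98 · Unit 1B: $659.09 · Unit 3A: $2,014.21 · Unit 4A: $1,000.00 · Unit 5A: $1,159.24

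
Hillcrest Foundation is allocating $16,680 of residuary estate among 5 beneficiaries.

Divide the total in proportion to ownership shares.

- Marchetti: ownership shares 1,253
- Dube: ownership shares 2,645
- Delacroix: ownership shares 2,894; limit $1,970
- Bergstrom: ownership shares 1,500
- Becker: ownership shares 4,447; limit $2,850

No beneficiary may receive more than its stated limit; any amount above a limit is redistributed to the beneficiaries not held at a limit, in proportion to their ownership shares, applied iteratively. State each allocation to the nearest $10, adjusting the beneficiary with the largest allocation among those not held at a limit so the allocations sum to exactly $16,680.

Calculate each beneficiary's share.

Marchetti: $2,750 · Dube: $5,810 · Delacroix: $1,970 · Bergstrom: $3,300 · Becker: $2,850

Ownership shares total: 12,739.
Proportional shares (ignoring caps): Marchetti 1,640.63; Dube 3,463.27; Delacroix 3,789.30; Bergstrom 1,964.05; Becker 5,822.75.
Held at cap: Delacroix ($1,970), Becker ($2,850); residual $11,860 reallocated over remaining ownership shares 5,398.
Shares after redistribution: Marchetti 2,752.98 → $2,750; Dube 5,811.36 → $5,810; Bergstrom 3,295.67 → $3,300.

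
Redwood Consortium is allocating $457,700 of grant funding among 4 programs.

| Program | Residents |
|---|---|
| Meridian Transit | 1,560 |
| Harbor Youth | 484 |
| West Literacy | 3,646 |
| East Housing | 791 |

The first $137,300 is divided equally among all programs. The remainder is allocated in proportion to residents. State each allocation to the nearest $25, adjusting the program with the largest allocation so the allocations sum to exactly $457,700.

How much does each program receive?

$137,300 shared equally gives $34,325 per program.
Remainder $320,400 by residents (total 6,481): Meridian Transit 77,121.43 → $77,125; Harbor Youth 23,927.42 → $23,925; West Literacy 180,246.63 → $180,250; East Housing 39,104.52 → $39,100.
Totals: Meridian Transit $34,325 + $77,125 = $111,450; Harbor Youth $34,325 + $23,925 = $58,250; West Literacy $34,325 + $180,250 = $214,575; East Housing $34,325 + $39,100 = $73,425.

Meridian Transit: $111,450 · Harbor Youth: $58,250 · West Literacy: $214,575 · East Housing: $73,425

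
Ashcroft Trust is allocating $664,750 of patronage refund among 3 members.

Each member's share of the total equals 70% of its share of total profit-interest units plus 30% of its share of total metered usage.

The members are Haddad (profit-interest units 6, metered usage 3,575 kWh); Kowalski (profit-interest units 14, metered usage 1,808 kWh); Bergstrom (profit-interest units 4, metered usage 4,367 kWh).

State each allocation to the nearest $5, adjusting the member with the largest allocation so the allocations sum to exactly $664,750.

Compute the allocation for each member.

Haddad: $189,455 | Kowalski: $308,420 | Bergstrom: $166,875

Totals — profit-interest units 24, metered usage 9,750.
Combined weights (70% profit-interest units + 30% metered usage): Haddad 0.2850; Kowalski 0.4640; Bergstrom 0.2510.
Proportional shares: Haddad 189,453.75; Kowalski 308,420.14; Bergstrom 166,876.11.
Rounded to nearest $5: Haddad $189,455; Kowalski $308,420; Bergstrom $166,875. Sum = $664,750.
No rounding difference to absorb.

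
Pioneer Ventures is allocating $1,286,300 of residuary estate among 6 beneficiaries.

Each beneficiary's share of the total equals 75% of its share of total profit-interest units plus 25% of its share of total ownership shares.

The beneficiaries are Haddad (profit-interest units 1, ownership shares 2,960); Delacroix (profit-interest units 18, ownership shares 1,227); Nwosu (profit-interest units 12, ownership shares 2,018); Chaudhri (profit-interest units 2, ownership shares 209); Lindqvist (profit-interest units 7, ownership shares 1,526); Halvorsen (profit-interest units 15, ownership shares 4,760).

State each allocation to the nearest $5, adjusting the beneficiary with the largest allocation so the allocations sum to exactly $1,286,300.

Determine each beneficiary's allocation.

Totals — profit-interest units 55, ownership shares 12,700.
Composite weights (75% profit-interest units + 25% ownership shares): Haddad 0.0719; Delacroix 0.2696; Nwosu 0.2034; Chaudhri 0.0314; Lindqvist 0.1255; Halvorsen 0.2982.
Raw shares: Haddad 92,490.22; Delacroix 346,796.88; Nwosu 261,582.96; Chaudhri 40,372.97; Lindqvist 161,422.82; Halvorsen 383,634.14.
At nearest $5: Haddad $92,490; Delacroix $346,795; Nwosu $261,585; Chaudhri $40,375; Lindqvist $161,425; Halvorsen $383,635. Sum = $1,286,305.
Difference $1,286,300 − $1,286,305 = −$5 applied to largest allocation (Halvorsen): Halvorsen becomes $383,630.

Haddad: $92,490 | Delacroix: $346,795 | Nwosu: $261,585 | Chaudhri: $40,375 | Lindqvist: $161,425 | Halvorsen: $383,630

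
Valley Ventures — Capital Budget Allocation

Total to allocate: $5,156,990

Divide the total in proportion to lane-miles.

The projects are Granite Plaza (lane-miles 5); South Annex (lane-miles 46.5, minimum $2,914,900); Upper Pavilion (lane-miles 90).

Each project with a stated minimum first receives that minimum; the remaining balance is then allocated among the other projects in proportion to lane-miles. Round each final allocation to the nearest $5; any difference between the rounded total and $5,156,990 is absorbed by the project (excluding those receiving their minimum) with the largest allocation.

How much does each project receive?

Granite Plaza: $118,005; South Annex: $2,914,900; Upper Pavilion: $2,124,085

Guaranteed amounts: South Annex $2,914,900. Residual $2,242,090.
Residual split over remaining lane-miles 95: Granite Plaza 118,004.74 → $118,005; Upper Pavilion 2,124,085.26 → $2,124,085.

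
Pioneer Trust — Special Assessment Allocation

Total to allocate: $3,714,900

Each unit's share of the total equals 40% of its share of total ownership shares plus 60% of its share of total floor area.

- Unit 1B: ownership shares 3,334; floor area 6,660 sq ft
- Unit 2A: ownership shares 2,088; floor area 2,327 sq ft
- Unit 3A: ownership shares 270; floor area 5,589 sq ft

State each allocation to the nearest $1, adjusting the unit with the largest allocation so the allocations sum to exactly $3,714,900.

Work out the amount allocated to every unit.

Ownership shares total 5,692; floor area total 14,576.
Blended shares (40% ownership shares + 60% floor area): Unit 1B 0.5084; Unit 2A 0.2425; Unit 3A 0.2490.
Raw shares: Unit 1B 1,888,815.02; Unit 2A 900,937.00; Unit 3A 925,147.98.
Rounded to nearest $1: Unit 1B $1,888,815; Unit 2A $900,937; Unit 3A $925,148. Sum = $3,714,900.
Rounded total matches; no reconciliation needed.

Unit 1B: $1,888,815; Unit 2A: $900,937; Unit 3A: $925,148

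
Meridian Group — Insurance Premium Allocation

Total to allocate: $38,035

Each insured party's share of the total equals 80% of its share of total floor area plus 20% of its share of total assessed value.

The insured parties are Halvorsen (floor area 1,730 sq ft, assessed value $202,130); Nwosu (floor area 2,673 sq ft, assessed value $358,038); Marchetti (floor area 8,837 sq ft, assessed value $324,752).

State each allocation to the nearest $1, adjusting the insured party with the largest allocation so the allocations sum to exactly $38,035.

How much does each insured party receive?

Halvorsen: $5,713 · Nwosu: $9,221 · Marchetti: $23,101

Totals — floor area 13,240, assessed value 884,920.
Combined weights (80% floor area + 20% assessed value): Halvorsen 0.1502; Nwosu 0.2424; Marchetti 0.6074.
Pro-rata amounts: Halvorsen 5,713.43; Nwosu 9,220.84; Marchetti 23,100.73.
At nearest $1: Halvorsen $5,713; Nwosu $9,221; Marchetti $23,101. Sum = $38,035.
Rounded total matches; no reconciliation needed.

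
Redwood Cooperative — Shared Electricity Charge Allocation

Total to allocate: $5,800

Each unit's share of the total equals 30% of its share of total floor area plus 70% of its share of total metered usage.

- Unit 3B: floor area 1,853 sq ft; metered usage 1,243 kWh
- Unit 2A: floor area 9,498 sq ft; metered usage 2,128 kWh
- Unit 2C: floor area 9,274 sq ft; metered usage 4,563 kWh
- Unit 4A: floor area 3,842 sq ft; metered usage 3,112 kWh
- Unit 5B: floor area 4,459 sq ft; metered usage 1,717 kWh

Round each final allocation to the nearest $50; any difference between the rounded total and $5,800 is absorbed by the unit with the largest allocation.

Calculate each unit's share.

Totals — floor area 28,926, metered usage 12,763.
Composite weights (30% floor area + 70% metered usage): Unit 3B 0.0874; Unit 2A 0.2152; Unit 2C 0.3464; Unit 4A 0.2105; Unit 5B 0.1404.
Pro-rata amounts: Unit 3B 506.87; Unit 2A 1,248.27; Unit 2C 2,009.39; Unit 4A 1,221.06; Unit 5B 814.41.
At nearest $50: Unit 3B $500; Unit 2A $1,250; Unit 2C $2,000; Unit 4A $1,200; Unit 5B $800. Sum = $5,750.
Difference $5,800 − $5,750 = +$50 applied to largest allocation (Unit 2C): Unit 2C becomes $2,050.

Unit 3B: $500 · Unit 2A: $1,250 · Unit 2C: $2,050 · Unit 4A: $1,200 · Unit 5B: $800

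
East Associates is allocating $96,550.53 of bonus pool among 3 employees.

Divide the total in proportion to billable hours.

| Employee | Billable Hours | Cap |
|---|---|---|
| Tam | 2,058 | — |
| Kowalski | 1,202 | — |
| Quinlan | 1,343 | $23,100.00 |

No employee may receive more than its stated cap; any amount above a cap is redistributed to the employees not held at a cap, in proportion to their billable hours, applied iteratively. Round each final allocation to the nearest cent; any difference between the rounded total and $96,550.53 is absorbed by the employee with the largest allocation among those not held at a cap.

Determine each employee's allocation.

Tam: $46,368.46; Kowalski: $27,082.07; Quinlan: $23,100.00

Sum of billable hours: 4,603.
Pro-rata shares before constraints: Tam 43,167.7147; Kowalski 25,212.6303; Quinlan 28,170.1851.
Held at cap: Quinlan ($23,100.00); residual $73,450.53 reallocated over remaining billable hours 3,260.
Remaining shares: Tam 46,368.4634 → $46,368.46; Kowalski 27,082.0666 → $27,082.07.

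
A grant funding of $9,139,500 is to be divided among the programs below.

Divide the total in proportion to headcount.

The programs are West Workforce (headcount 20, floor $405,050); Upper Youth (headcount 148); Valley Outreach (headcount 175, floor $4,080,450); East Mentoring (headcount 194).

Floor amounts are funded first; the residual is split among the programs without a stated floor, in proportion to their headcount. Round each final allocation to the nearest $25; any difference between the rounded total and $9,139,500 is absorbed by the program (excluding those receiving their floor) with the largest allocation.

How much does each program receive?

West Workforce: $405,050 | Upper Youth: $2,014,000 | Valley Outreach: $4,080,450 | East Mentoring: $2,640,000

Minimums first: West Workforce $405,050; Valley Outreach $4,080,450. Remaining pool $4,654,000.
Remaining pool split over remaining headcount 342: Upper Youth 2,014,011.70 → $2,014,000; East Mentoring 2,639,988.30 → $2,640,000.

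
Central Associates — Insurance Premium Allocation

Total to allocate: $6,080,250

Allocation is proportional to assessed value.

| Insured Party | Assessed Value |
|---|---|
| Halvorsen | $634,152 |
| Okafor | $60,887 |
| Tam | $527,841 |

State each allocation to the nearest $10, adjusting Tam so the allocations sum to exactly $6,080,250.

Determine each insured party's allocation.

Total assessed value = 1,222,880.
Proportional shares: Halvorsen 634,152/1,222,880 × $6,080,250 = 3,153,050.75; Okafor 60,887/1,222,880 × $6,080,250 = 302,734.68; Tam 527,841/1,222,880 × $6,080,250 = 2,624,464.58.
Rounded to nearest $10: Halvorsen $3,153,050; Okafor $302,730; Tam $2,624,460. Sum = $6,080,240.
Difference $6,080,250 − $6,080,240 = +$10 applied to Tam: Tam becomes $2,624,470.

Halvorsen: $3,153,050 · Okafor: $302,730 · Tam: $2,624,470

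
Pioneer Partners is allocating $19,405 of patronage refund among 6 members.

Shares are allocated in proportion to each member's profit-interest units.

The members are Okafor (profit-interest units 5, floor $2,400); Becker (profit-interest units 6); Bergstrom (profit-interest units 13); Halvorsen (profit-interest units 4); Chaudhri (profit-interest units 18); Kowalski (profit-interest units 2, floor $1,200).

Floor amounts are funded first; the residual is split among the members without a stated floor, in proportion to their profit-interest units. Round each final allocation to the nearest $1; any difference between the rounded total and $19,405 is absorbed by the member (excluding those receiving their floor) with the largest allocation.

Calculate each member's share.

Okafor: $2,400 · Becker: $2,313 · Bergstrom: $5,011 · Halvorsen: $1,542 · Chaudhri: $6,939 · Kowalski: $1,200

Minimums first: Okafor $2,400; Kowalski $1,200. Balance $15,805.
Balance split over remaining profit-interest units 41: Becker 2,312.93 → $2,313; Bergstrom 5,011.34 → $5,011; Halvorsen 1,541.95 → $1,542; Chaudhri 6,938.78 → $6,939.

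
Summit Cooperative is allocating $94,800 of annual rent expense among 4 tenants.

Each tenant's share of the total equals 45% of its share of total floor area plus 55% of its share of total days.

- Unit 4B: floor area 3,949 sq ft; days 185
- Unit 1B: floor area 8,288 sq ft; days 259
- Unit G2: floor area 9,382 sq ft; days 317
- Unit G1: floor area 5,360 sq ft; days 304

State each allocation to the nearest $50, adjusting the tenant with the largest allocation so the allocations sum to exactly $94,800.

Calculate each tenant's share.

Floor area total 26,979; days total 1,065.
Composite weights (45% floor area + 55% days): Unit 4B 0.1614; Unit 1B 0.2720; Unit G2 0.3202; Unit G1 0.2464.
Proportional shares: Unit 4B 15,301.46; Unit 1B 25,785.29; Unit G2 30,354.70; Unit G1 23,358.55.
Rounded to nearest $50: Unit 4B $15,300; Unit 1B $25,800; Unit G2 $30,350; Unit G1 $23,350. Sum = $94,800.
Sum already equals the total — no adjustment.

Unit 4B: $15,300; Unit 1B: $25,800; Unit G2: $30,350; Unit G1: $23,350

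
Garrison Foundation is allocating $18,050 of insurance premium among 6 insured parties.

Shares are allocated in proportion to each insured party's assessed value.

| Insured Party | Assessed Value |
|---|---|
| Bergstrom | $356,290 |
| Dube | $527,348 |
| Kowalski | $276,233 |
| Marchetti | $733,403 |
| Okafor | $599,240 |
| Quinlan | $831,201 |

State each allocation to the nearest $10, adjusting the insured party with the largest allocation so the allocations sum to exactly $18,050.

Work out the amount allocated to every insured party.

Total assessed value = 3,323,715.
Pro-rata amounts: Bergstrom 356,290/3,323,715 × $18,050 = 1,934.89; Dube 527,348/3,323,715 × $18,050 = 2,863.85; Kowalski 276,233/3,323,715 × $18,050 = 1,500.13; Marchetti 733,403/3,323,715 × $18,050 = 3,982.87; Okafor 599,240/3,323,715 × $18,050 = 3,254.27; Quinlan 831,201/3,323,715 × $18,050 = 4,513.98.
After rounding ($10): Bergstrom $1,930; Dube $2,860; Kowalski $1,500; Marchetti $3,980; Okafor $3,250; Quinlan $4,510. Sum = $18,030.
Difference $18,050 − $18,030 = +$20 applied to largest allocation (Quinlan): Quinlan becomes $4,530.

Bergstrom: $1,930 · Dube: $2,860 · Kowalski: $1,500 · Marchetti: $3,980 · Okafor: $3,250 · Quinlan: $4,530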